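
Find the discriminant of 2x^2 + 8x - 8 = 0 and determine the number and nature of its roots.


For ax^2 + bx + c = 0, discriminant D = b^2 - 4ac
Here a = 2, b = 8, c = -8
D = (8)^2 - 4(2)(-8) = 64 + 64 = 128

D = 128 > 0 but not a perfect square
The equation has 2 distinct real irrational roots.

Discriminant = 128, 2 distinct real irrational roots


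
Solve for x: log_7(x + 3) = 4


Convert to exponential form: x + 3 = 7^4 = 2401
x = 2401 - 3 = 2398
Check: log_7(2398 + 3) = log_7(2401) = log_7(2401) = 4 ✓

x = 2398


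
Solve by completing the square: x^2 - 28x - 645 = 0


Start: x^2 - 28x - 645 = 0
Move constant: x^2 - 28x = 645
Half of -28 is -14, squared is 196
Add 196 to both sides: x^2 - 28x + 196 = 841
(x - 14)^2 = 841
x - 14 = ±29
x = 14 + 29 = 43 or x = 14 - 29 = -15

x = -15, x = 43


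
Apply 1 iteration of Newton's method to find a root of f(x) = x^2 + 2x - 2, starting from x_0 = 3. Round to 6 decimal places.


Newton's method: x_(n+1) = x_n - f(x_n)/f'(x_n)
f(x) = x^2 + 2x - 2
f'(x) = 2x + 2

Iteration 1:
  f(3.000000) = 13.000000
  f'(3.000000) = 8.000000
  x_1 = 3.000000 - (13.000000)/(8.000000) = 1.375000

x_1 = 1.375000


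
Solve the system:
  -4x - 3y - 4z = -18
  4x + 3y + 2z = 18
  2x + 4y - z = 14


Using Cramer's rule. Expand each determinant along the first row.
D  = (-4)*[3*(-1) - 2*4] - (-3)*[4*(-1) - 2*2] + (-4)*[4*4 - 3*2]
  = (-4)*(-11) - (-3)*(-8) + (-4)*(10) = -20
Dx = (-18)*[3*(-1) - 2*4] - (-3)*[18*(-1) - 2*14] + (-4)*[18*4 - 3*14]
  = (-18)*(-11) - (-3)*(-46) + (-4)*(30) = -60
Dy = (-4)*[18*(-1) - 2*14] - (-18)*[4*(-1) - 2*2] + (-4)*[4*14 - 18*2]
  = (-4)*(-46) - (-18)*(-8) + (-4)*(20) = -40
Dz = (-4)*[3*14 - 18*4] - (-3)*[4*14 - 18*2] + (-18)*[4*4 - 3*2]
  = (-4)*(-30) - (-3)*(20) + (-18)*(10) = 0
x = Dx/D = -60/-20 = 3, y = Dy/D = -40/-20 = 2, z = Dz/D = 0/-20 = 0
Check eq1: (-4)(3) + (-3)(2) + (-4)(0) = -18 = -18 ✓
Check eq2: (4)(3) + (3)(2) + (2)(0) = 18 = 18 ✓
Check eq3: (2)(3) + (4)(2) + (-1)(0) = 14 = 14 ✓

x = 3, y = 2, z = 0


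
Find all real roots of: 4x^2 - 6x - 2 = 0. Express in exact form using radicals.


Using the quadratic formula: x = (-b ± sqrt(b^2 - 4ac)) / (2a)
Here a = 4, b = -6, c = -2
Discriminant = b^2 - 4ac = (-6)^2 - 4(4)(-2) = 36 + 32 = 68
Since discriminant = 68 > 0, there are two real roots.
x = (6 ± 2*sqrt(17)) / 8
Simplifying: x = (3 ± sqrt(17)) / 4
Numerically: x ≈ 1.7808 or x ≈ -0.2808

x = (3 + sqrt(17)) / 4 or x = (3 - sqrt(17)) / 4


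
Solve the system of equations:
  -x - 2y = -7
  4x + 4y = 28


Using Cramer's rule:
Determinant D = (-1)(4) - (4)(-2) = -4 + 8 = 4
Dx = (-7)(4) - (28)(-2) = -28 + 56 = 28
Dy = (-1)(28) - (4)(-7) = -28 + 28 = 0
x = Dx/D = 28/4 = 7
y = Dy/D = 0/4 = 0

x = 7, y = 0


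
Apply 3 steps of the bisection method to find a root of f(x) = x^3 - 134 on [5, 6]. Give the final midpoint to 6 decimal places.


f(x) = x^3 - 134
f(5) = -9 < 0
f(6) = 82 > 0

Step 1: midpoint = (5.000000 + 6.000000)/2 = 5.500000
  f(5.500000) = 32.375000
  f(mid) > 0, so root is in [5.000000, 5.500000]

Step 2: midpoint = (5.000000 + 5.500000)/2 = 5.250000
  f(5.250000) = 10.703125
  f(mid) > 0, so root is in [5.000000, 5.250000]

Step 3: midpoint = (5.000000 + 5.250000)/2 = 5.125000
  f(5.125000) = 0.611328
  f(mid) > 0, so root is in [5.000000, 5.125000]

midpoint = 5.125000


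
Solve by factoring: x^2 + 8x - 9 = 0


We need two numbers that multiply to -9 and add to 8.
Those numbers are 9 and -1 (since 9 * (-1) = -9 and 9 + (-1) = 8).
So x^2 + 8x - 9 = (x + 9)(x - 1) = 0
Setting each factor to zero: x = -9 or x = 1

x = -9, x = 1


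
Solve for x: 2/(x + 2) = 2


Multiply both sides by (x + 2): 2 = 2(x + 2)
Distribute: 2 = 2x + 4
2x = 2 - 4 = -2
x = -1

x = -1


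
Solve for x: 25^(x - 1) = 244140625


Express both sides with the same base.
244140625 = 25^6
Since the bases match, equate exponents: x - 1 = 6
So x = 6 - (-1) = 7

x = 7


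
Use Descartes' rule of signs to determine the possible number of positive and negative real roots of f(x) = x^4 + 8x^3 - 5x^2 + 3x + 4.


Descartes' rule of signs:

For positive roots, count sign changes in f(x) = x^4 + 8x^3 - 5x^2 + 3x + 4:
Signs of coefficients: +, +, -, +, +
Number of sign changes: 2
Possible positive real roots: 2, 0

For negative roots, examine f(-x) = x^4 - 8x^3 - 5x^2 - 3x + 4:
Signs of coefficients: +, -, -, -, +
Number of sign changes: 2
Possible negative real roots: 2, 0

Positive roots: 2 or 0; Negative roots: 2 or 0


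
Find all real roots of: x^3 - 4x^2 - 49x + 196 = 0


Let p(x) = x^3 - 4x^2 - 49x + 196. By the rational root theorem (leading coefficient 1), any rational root is an integer divisor of 196: try ±1, ±2, ... in turn.
Test x = 1: value = 144 ≠ 0.
Test x = -1: value = 240 ≠ 0.
Test x = 2: value = 90 ≠ 0.
Test x = -2: value = 270 ≠ 0.
Test x = 4: value = 0 ✓, so (x - 4) is a factor.
Synthetic division by (x - 4): bring down 1; 1(4) - 4 = 0; 0(4) - 49 = -49; (-49)(4) + 196 = 0 → quotient x^2 - 49, remainder 0.
Solve the quadratic x^2 - 49 = 0: discriminant = 0^2 - 4(1)(-49) = 0 + 196 = 196.
sqrt(196) = 14, so x = (0 ± 14)/2: x = 7 or x = -7.

x = -7, x = 4, x = 7


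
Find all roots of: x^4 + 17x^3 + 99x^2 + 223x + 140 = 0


Let p(x) = x^4 + 17x^3 + 99x^2 + 223x + 140. By the rational root theorem (leading coefficient 1), any rational root is an integer divisor of 140: try ±1, ±2, ... in turn.
Test x = 1: value = 480 ≠ 0.
Test x = -1: value = 0 ✓, so (x + 1) is a factor.
Synthetic division by (x + 1): bring down 1; 1(-1) + 17 = 16; 16(-1) + 99 = 83; 83(-1) + 223 = 140; 140(-1) + 140 = 0 → quotient x^3 + 16x^2 + 83x + 140, remainder 0.
Continue with the quotient x^3 + 16x^2 + 83x + 140 (candidates must divide 140; re-test x = -1 first in case it repeats).
Test x = -1: value = 72 ≠ 0.
Test x = 2: value = 378 ≠ 0.
Test x = -2: value = 30 ≠ 0.
Test x = 4: value = 792 ≠ 0.
Test x = -4: value = 0 ✓, so (x + 4) is a factor.
Synthetic division by (x + 4): bring down 1; 1(-4) + 16 = 12; 12(-4) + 83 = 35; 35(-4) + 140 = 0 → quotient x^2 + 12x + 35, remainder 0.
Solve the quadratic x^2 + 12x + 35 = 0: discriminant = 12^2 - 4(1)(35) = 144 - 140 = 4.
sqrt(4) = 2, so x = (-12 ± 2)/2: x = -5 or x = -7.
Collecting all roots found:

x = -7, x = -5, x = -4, x = -1


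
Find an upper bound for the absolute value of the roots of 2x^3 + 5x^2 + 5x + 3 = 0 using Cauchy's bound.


Cauchy's bound: all roots r satisfy |r| <= 1 + max(|a_i/a_n|) for i = 0,...,n-1
where a_n is the leading coefficient.

Coefficients: [2, 5, 5, 3]
Leading coefficient a_n = 2
Ratios |a_i/a_n|: 5/2, 5/2, 3/2
Maximum ratio: 5/2
Cauchy's bound: |r| <= 1 + 5/2 = 7/2

Upper bound = 7/2


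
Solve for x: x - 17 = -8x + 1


Starting with: x - 17 = -8x + 1
Move all x terms to left: (1 + 8)x = 1 + 17
Simplify: 9x = 18
Divide both sides by 9: x = 2

x = 2


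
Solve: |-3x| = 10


An absolute value equation |expr| = 10 gives two cases:
Case 1: -3x = 10
  -3x = 10, so x = -10/3
Case 2: -3x = -10
  -3x = -10, so x = 10/3

x = -10/3, x = 10/3


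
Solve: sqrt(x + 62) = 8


Square both sides: x + 62 = 8^2 = 64
x = 64 - 62 = 2
x = 2
Check: sqrt(1*2 + 62) = sqrt(64) = 8 ✓

x = 2


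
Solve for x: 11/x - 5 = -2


Subtract -5 from both sides: 11/x = 3
Multiply both sides by x: 11 = 3 * x
Divide by 3: x = 11/3

x = 11/3


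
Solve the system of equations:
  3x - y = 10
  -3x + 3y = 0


Using Cramer's rule:
Determinant D = (3)(3) - (-3)(-1) = 9 - 3 = 6
Dx = (10)(3) - (0)(-1) = 30 - 0 = 30
Dy = (3)(0) - (-3)(10) = 0 + 30 = 30
x = Dx/D = 30/6 = 5
y = Dy/D = 30/6 = 5

x = 5, y = 5


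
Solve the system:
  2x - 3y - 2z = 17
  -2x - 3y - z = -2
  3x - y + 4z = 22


Using Cramer's rule. Expand each determinant along the first row.
D  = 2*[(-3)*4 - (-1)*(-1)] - (-3)*[(-2)*4 - (-1)*3] + (-2)*[(-2)*(-1) - (-3)*3]
  = 2*(-13) - (-3)*(-5) + (-2)*(11) = -63
Dx = 17*[(-3)*4 - (-1)*(-1)] - (-3)*[(-2)*4 - (-1)*22] + (-2)*[(-2)*(-1) - (-3)*22]
  = 17*(-13) - (-3)*(14) + (-2)*(68) = -315
Dy = 2*[(-2)*4 - (-1)*22] - 17*[(-2)*4 - (-1)*3] + (-2)*[(-2)*22 - (-2)*3]
  = 2*(14) - 17*(-5) + (-2)*(-38) = 189
Dz = 2*[(-3)*22 - (-2)*(-1)] - (-3)*[(-2)*22 - (-2)*3] + 17*[(-2)*(-1) - (-3)*3]
  = 2*(-68) - (-3)*(-38) + 17*(11) = -63
x = Dx/D = -315/-63 = 5, y = Dy/D = 189/-63 = -3, z = Dz/D = -63/-63 = 1
Check eq1: (2)(5) + (-3)(-3) + (-2)(1) = 17 = 17 ✓
Check eq2: (-2)(5) + (-3)(-3) + (-1)(1) = -2 = -2 ✓
Check eq3: (3)(5) + (-1)(-3) + (4)(1) = 22 = 22 ✓

x = 5, y = -3, z = 1


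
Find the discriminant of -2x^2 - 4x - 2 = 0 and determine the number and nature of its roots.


For ax^2 + bx + c = 0, discriminant D = b^2 - 4ac
Here a = -2, b = -4, c = -2
D = (-4)^2 - 4(-2)(-2) = 16 - 16 = 0

D = 0
The equation has exactly 1 real root (a repeated/double root).

Discriminant = 0, 1 repeated real root


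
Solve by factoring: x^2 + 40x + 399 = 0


We need two numbers that multiply to 399 and add to 40.
Those numbers are 19 and 21 (since 19 * 21 = 399 and 19 + 21 = 40).
So x^2 + 40x + 399 = (x + 19)(x + 21) = 0
Setting each factor to zero: x = -19 or x = -21

x = -21, x = -19


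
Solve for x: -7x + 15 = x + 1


Starting with: -7x + 15 = x + 1
Move all x terms to left: (-7 - 1)x = 1 - 15
Simplify: -8x = -14
Divide both sides by -8: x = 7/4

x = 7/4


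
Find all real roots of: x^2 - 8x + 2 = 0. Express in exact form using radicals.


Using the quadratic formula: x = (-b ± sqrt(b^2 - 4ac)) / (2a)
Here a = 1, b = -8, c = 2
Discriminant = b^2 - 4ac = (-8)^2 - 4(1)(2) = 64 - 8 = 56
Since discriminant = 56 > 0, there are two real roots.
x = (8 ± 2*sqrt(14)) / 2
Simplifying: x = 4 ± sqrt(14)
Numerically: x ≈ 7.7417 or x ≈ 0.2583

x = 4 + sqrt(14) or x = 4 - sqrt(14)


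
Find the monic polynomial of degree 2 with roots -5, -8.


A monic polynomial with roots -5, -8 is:
p(x) = (x + 5)(x + 8)
After multiplying by (x + 5): x + 5
After multiplying by (x + 8): x^2 + 13x + 40

x^2 + 13x + 40


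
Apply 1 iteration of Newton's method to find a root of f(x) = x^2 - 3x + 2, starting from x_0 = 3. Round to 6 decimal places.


Newton's method: x_(n+1) = x_n - f(x_n)/f'(x_n)
f(x) = x^2 - 3x + 2
f'(x) = 2x - 3

Iteration 1:
  f(3.000000) = 2.000000
  f'(3.000000) = 3.000000
  x_1 = 3.000000 - (2.000000)/(3.000000) = 2.333333

x_1 = 2.333333


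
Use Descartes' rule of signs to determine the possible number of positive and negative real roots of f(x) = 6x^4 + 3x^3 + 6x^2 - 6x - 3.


Descartes' rule of signs:

For positive roots, count sign changes in f(x) = 6x^4 + 3x^3 + 6x^2 - 6x - 3:
Signs of coefficients: +, +, +, -, -
Number of sign changes: 1
Possible positive real roots: 1

For negative roots, examine f(-x) = 6x^4 - 3x^3 + 6x^2 + 6x - 3:
Signs of coefficients: +, -, +, +, -
Number of sign changes: 3
Possible negative real roots: 3, 1

Positive roots: 1; Negative roots: 3 or 1


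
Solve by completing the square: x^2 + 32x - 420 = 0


Start: x^2 + 32x - 420 = 0
Move constant: x^2 + 32x = 420
Half of 32 is 16, squared is 256
Add 256 to both sides: x^2 + 32x + 256 = 676
(x + 16)^2 = 676
x + 16 = ±26
x = -16 + 26 = 10 or x = -16 - 26 = -42

x = -42, x = 10


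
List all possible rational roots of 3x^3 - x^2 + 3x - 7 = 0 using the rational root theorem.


Rational root theorem: possible roots are ±p/q where:
  p divides the constant term (-7): p ∈ {1, 7}
  q divides the leading coefficient (3): q ∈ {1, 3}

All possible rational roots: -7, -7/3, -1, -1/3, 1/3, 1, 7/3, 7

-7, -7/3, -1, -1/3, 1/3, 1, 7/3, 7


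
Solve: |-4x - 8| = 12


An absolute value equation |expr| = 12 gives two cases:
Case 1: -4x - 8 = 12
  -4x = 20, so x = -5
Case 2: -4x - 8 = -12
  -4x = -4, so x = 1

x = -5, x = 1


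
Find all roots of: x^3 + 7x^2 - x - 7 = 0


Let p(x) = x^3 + 7x^2 - x - 7. By the rational root theorem (leading coefficient 1), any rational root is an integer divisor of 7: try ±1, ±2, ... in turn.
Test x = 1: value = 0 ✓, so (x - 1) is a factor.
Synthetic division by (x - 1): bring down 1; 1(1) + 7 = 8; 8(1) - 1 = 7; 7(1) - 7 = 0 → quotient x^2 + 8x + 7, remainder 0.
Solve the quadratic x^2 + 8x + 7 = 0: discriminant = 8^2 - 4(1)(7) = 64 - 28 = 36.
sqrt(36) = 6, so x = (-8 ± 6)/2: x = -1 or x = -7.
Collecting all roots found:

x = -7, x = -1, x = 1


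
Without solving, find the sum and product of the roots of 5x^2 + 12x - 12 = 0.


By Vieta's formulas for ax^2 + bx + c = 0:
  Sum of roots = -b/a
  Product of roots = c/a

Here a = 5, b = 12, c = -12
Sum = -(12)/5 = -12/5
Product = -12/5 = -12/5

Sum = -12/5, Product = -12/5


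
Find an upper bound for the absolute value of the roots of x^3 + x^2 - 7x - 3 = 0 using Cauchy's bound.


Cauchy's bound: all roots r satisfy |r| <= 1 + max(|a_i/a_n|) for i = 0,...,n-1
where a_n is the leading coefficient.

Coefficients: [1, 1, -7, -3]
Leading coefficient a_n = 1
Ratios |a_i/a_n|: 1, 7, 3
Maximum ratio: 7
Cauchy's bound: |r| <= 1 + 7 = 8

Upper bound = 8


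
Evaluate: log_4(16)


We need the exponent such that 4^? = 16
4^2 = 16
Therefore log_4(16) = 2

2


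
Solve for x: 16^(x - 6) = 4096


Express both sides with the same base.
4096 = 16^3
Since the bases match, equate exponents: x - 6 = 3
So x = 3 - (-6) = 9

x = 9


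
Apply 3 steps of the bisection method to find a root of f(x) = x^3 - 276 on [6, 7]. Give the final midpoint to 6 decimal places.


f(x) = x^3 - 276
f(6) = -60 < 0
f(7) = 67 > 0

Step 1: midpoint = (6.000000 + 7.000000)/2 = 6.500000
  f(6.500000) = -1.375000
  f(mid) < 0, so root is in [6.500000, 7.000000]

Step 2: midpoint = (6.500000 + 7.000000)/2 = 6.750000
  f(6.750000) = 31.546875
  f(mid) > 0, so root is in [6.500000, 6.750000]

Step 3: midpoint = (6.500000 + 6.750000)/2 = 6.625000
  f(6.625000) = 14.775391
  f(mid) > 0, so root is in [6.500000, 6.625000]

midpoint = 6.625000


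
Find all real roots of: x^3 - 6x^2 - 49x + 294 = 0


Let p(x) = x^3 - 6x^2 - 49x + 294. By the rational root theorem (leading coefficient 1), any rational root is an integer divisor of 294: try ±1, ±2, ... in turn.
Test x = 1: value = 240 ≠ 0.
Test x = -1: value = 336 ≠ 0.
Test x = 2: value = 180 ≠ 0.
Test x = -2: value = 360 ≠ 0.
Test x = 3: value = 120 ≠ 0.
Test x = -3: value = 360 ≠ 0.
Test x = 6: value = 0 ✓, so (x - 6) is a factor.
Synthetic division by (x - 6): bring down 1; 1(6) - 6 = 0; 0(6) - 49 = -49; (-49)(6) + 294 = 0 → quotient x^2 - 49, remainder 0.
Solve the quadratic x^2 - 49 = 0: discriminant = 0^2 - 4(1)(-49) = 0 + 196 = 196.
sqrt(196) = 14, so x = (0 ± 14)/2: x = 7 or x = -7.

x = -7, x = 6, x = 7


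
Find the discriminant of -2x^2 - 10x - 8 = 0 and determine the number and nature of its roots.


For ax^2 + bx + c = 0, discriminant D = b^2 - 4ac
Here a = -2, b = -10, c = -8
D = (-10)^2 - 4(-2)(-8) = 100 - 64 = 36

D = 36 > 0 and is a perfect square (sqrt = 6)
The equation has 2 distinct real rational roots.

Discriminant = 36, 2 distinct real rational roots


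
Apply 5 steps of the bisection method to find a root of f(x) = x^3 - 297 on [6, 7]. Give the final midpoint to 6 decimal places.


f(x) = x^3 - 297
f(6) = -81 < 0
f(7) = 46 > 0

Step 1: midpoint = (6.000000 + 7.000000)/2 = 6.500000
  f(6.500000) = -22.375000
  f(mid) < 0, so root is in [6.500000, 7.000000]

Step 2: midpoint = (6.500000 + 7.000000)/2 = 6.750000
  f(6.750000) = 10.546875
  f(mid) > 0, so root is in [6.500000, 6.750000]

Step 3: midpoint = (6.500000 + 6.750000)/2 = 6.625000
  f(6.625000) = -6.224609
  f(mid) < 0, so root is in [6.625000, 6.750000]

Step 4: midpoint = (6.625000 + 6.750000)/2 = 6.687500
  f(6.687500) = 2.082764
  f(mid) > 0, so root is in [6.625000, 6.687500]

Step 5: midpoint = (6.625000 + 6.687500)/2 = 6.656250
  f(6.656250) = -2.090424
  f(mid) < 0, so root is in [6.656250, 6.687500]

midpoint = 6.656250


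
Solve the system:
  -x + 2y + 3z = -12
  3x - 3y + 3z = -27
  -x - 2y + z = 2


Using Cramer's rule. Expand each determinant along the first row.
D  = (-1)*[(-3)*1 - 3*(-2)] - 2*[3*1 - 3*(-1)] + 3*[3*(-2) - (-3)*(-1)]
  = (-1)*(3) - 2*(6) + 3*(-9) = -42
Dx = (-12)*[(-3)*1 - 3*(-2)] - 2*[(-27)*1 - 3*2] + 3*[(-27)*(-2) - (-3)*2]
  = (-12)*(3) - 2*(-33) + 3*(60) = 210
Dy = (-1)*[(-27)*1 - 3*2] - (-12)*[3*1 - 3*(-1)] + 3*[3*2 - (-27)*(-1)]
  = (-1)*(-33) - (-12)*(6) + 3*(-21) = 42
Dz = (-1)*[(-3)*2 - (-27)*(-2)] - 2*[3*2 - (-27)*(-1)] + (-12)*[3*(-2) - (-3)*(-1)]
  = (-1)*(-60) - 2*(-21) + (-12)*(-9) = 210
x = Dx/D = 210/-42 = -5, y = Dy/D = 42/-42 = -1, z = Dz/D = 210/-42 = -5
Check eq1: (-1)(-5) + (2)(-1) + (3)(-5) = -12 = -12 ✓
Check eq2: (3)(-5) + (-3)(-1) + (3)(-5) = -27 = -27 ✓
Check eq3: (-1)(-5) + (-2)(-1) + (1)(-5) = 2 = 2 ✓

x = -5, y = -1, z = -5


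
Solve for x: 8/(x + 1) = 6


Multiply both sides by (x + 1): 8 = 6(x + 1)
Distribute: 8 = 6x + 6
6x = 8 - 6 = 2
x = 1/3

x = 1/3


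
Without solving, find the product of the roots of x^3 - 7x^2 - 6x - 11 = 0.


By Vieta's formulas for x^3 + bx^2 + cx + d = 0:
  r1 + r2 + r3 = -b/a = 7
  r1*r2 + r1*r3 + r2*r3 = c/a = -6
  r1*r2*r3 = -d/a = 11


Product = 11


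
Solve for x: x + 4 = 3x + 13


Starting with: x + 4 = 3x + 13
Move all x terms to left: (1 - 3)x = 13 - 4
Simplify: -2x = 9
Divide both sides by -2: x = -9/2

x = -9/2


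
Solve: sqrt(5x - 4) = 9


Square both sides: 5x - 4 = 9^2 = 81
5x = 81 + 4 = 85
x = 17
Check: sqrt(5*17 - 4) = sqrt(81) = 9 ✓

x = 17


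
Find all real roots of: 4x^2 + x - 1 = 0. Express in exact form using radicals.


Using the quadratic formula: x = (-b ± sqrt(b^2 - 4ac)) / (2a)
Here a = 4, b = 1, c = -1
Discriminant = b^2 - 4ac = 1^2 - 4(4)(-1) = 1 + 16 = 17
Since discriminant = 17 > 0, there are two real roots.
x = (-1 ± sqrt(17)) / 8
Numerically: x ≈ 0.3904 or x ≈ -0.6404

x = (-1 + sqrt(17)) / 8 or x = (-1 - sqrt(17)) / 8


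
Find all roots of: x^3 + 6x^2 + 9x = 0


The constant term is 0, so x = 0 is a root. Factor out x:
  x^2 + 6x + 9 = 0
Solve the quadratic x^2 + 6x + 9 = 0: discriminant = 6^2 - 4(1)(9) = 36 - 36 = 0.
Discriminant = 0, so a double root: x = -6/2 = -3.
Collecting all roots found:

x = -3 (multiplicity 2), x = 0


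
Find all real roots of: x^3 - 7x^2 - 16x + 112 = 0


Let p(x) = x^3 - 7x^2 - 16x + 112. By the rational root theorem (leading coefficient 1), any rational root is an integer divisor of 112: try ±1, ±2, ... in turn.
Test x = 1: value = 90 ≠ 0.
Test x = -1: value = 120 ≠ 0.
Test x = 2: value = 60 ≠ 0.
Test x = -2: value = 108 ≠ 0.
Test x = 4: value = 0 ✓, so (x - 4) is a factor.
Synthetic division by (x - 4): bring down 1; 1(4) - 7 = -3; (-3)(4) - 16 = -28; (-28)(4) + 112 = 0 → quotient x^2 - 3x - 28, remainder 0.
Solve the quadratic x^2 - 3x - 28 = 0: discriminant = (-3)^2 - 4(1)(-28) = 9 + 112 = 121.
sqrt(121) = 11, so x = (3 ± 11)/2: x = 7 or x = -4.

x = -4, x = 4, x = 7


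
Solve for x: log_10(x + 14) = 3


Convert to exponential form: x + 14 = 10^3 = 1000
x = 1000 - 14 = 986
Check: log_10(986 + 14) = log_10(1000) = log_10(1000) = 3 ✓

x = 986


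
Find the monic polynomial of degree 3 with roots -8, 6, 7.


A monic polynomial with roots -8, 6, 7 is:
p(x) = (x + 8)(x - 6)(x - 7)
After multiplying by (x + 8): x + 8
After multiplying by (x - 6): x^2 + 2x - 48
After multiplying by (x - 7): x^3 - 5x^2 - 62x + 336

x^3 - 5x^2 - 62x + 336


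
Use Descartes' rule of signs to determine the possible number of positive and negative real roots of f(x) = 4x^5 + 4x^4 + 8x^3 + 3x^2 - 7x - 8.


Descartes' rule of signs:

For positive roots, count sign changes in f(x) = 4x^5 + 4x^4 + 8x^3 + 3x^2 - 7x - 8:
Signs of coefficients: +, +, +, +, -, -
Number of sign changes: 1
Possible positive real roots: 1

For negative roots, examine f(-x) = -4x^5 + 4x^4 - 8x^3 + 3x^2 + 7x - 8:
Signs of coefficients: -, +, -, +, +, -
Number of sign changes: 4
Possible negative real roots: 4, 2, 0

Positive roots: 1; Negative roots: 4 or 2 or 0


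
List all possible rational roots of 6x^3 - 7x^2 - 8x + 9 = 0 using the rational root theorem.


Rational root theorem: possible roots are ±p/q where:
  p divides the constant term (9): p ∈ {1, 3, 9}
  q divides the leading coefficient (6): q ∈ {1, 2, 3, 6}

All possible rational roots: -9, -9/2, -3, -3/2, -1, -1/2, -1/3, -1/6, 1/6, 1/3, 1/2, 1, 3/2, 3, 9/2, 9

-9, -9/2, -3, -3/2, -1, -1/2, -1/3, -1/6, 1/6, 1/3, 1/2, 1, 3/2, 3, 9/2, 9


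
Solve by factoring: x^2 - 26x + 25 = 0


We need two numbers that multiply to 25 and add to -26.
Those numbers are -1 and -25 (since (-1) * (-25) = 25 and (-1) + (-25) = -26).
So x^2 - 26x + 25 = (x - 1)(x - 25) = 0
Setting each factor to zero: x = 1 or x = 25

x = 1, x = 25


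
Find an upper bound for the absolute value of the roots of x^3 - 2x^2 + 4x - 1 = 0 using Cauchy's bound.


Cauchy's bound: all roots r satisfy |r| <= 1 + max(|a_i/a_n|) for i = 0,...,n-1
where a_n is the leading coefficient.

Coefficients: [1, -2, 4, -1]
Leading coefficient a_n = 1
Ratios |a_i/a_n|: 2, 4, 1
Maximum ratio: 4
Cauchy's bound: |r| <= 1 + 4 = 5

Upper bound = 5


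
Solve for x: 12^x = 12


Express both sides with the same base.
12 = 12^1
Since the bases match: x = 1

x = 1


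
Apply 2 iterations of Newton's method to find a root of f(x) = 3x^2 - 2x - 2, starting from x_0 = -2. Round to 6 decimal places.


Newton's method: x_(n+1) = x_n - f(x_n)/f'(x_n)
f(x) = 3x^2 - 2x - 2
f'(x) = 6x - 2

Iteration 1:
  f(-2.000000) = 14.000000
  f'(-2.000000) = -14.000000
  x_1 = -2.000000 - (14.000000)/(-14.000000) = -1.000000

Iteration 2:
  f(-1.000000) = 3.000000
  f'(-1.000000) = -8.000000
  x_2 = -1.000000 - (3.000000)/(-8.000000) = -0.625000

x_2 = -0.625000


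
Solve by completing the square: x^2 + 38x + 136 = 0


Start: x^2 + 38x + 136 = 0
Move constant: x^2 + 38x = -136
Half of 38 is 19, squared is 361
Add 361 to both sides: x^2 + 38x + 361 = 225
(x + 19)^2 = 225
x + 19 = ±15
x = -19 + 15 = -4 or x = -19 - 15 = -34

x = -34, x = -4


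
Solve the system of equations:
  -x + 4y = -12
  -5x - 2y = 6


Using Cramer's rule:
Determinant D = (-1)(-2) - (-5)(4) = 2 + 20 = 22
Dx = (-12)(-2) - (6)(4) = 24 - 24 = 0
Dy = (-1)(6) - (-5)(-12) = -6 - 60 = -66
x = Dx/D = 0/22 = 0
y = Dy/D = -66/22 = -3

x = 0, y = -3


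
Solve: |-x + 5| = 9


An absolute value equation |expr| = 9 gives two cases:
Case 1: -x + 5 = 9
  -x = 4, so x = -4
Case 2: -x + 5 = -9
  -x = -14, so x = 14

x = -4, x = 14


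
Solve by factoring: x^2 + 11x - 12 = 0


We need two numbers that multiply to -12 and add to 11.
Those numbers are 12 and -1 (since 12 * (-1) = -12 and 12 + (-1) = 11).
So x^2 + 11x - 12 = (x + 12)(x - 1) = 0
Setting each factor to zero: x = -12 or x = 1

x = -12, x = 1


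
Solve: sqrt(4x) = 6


Square both sides: 4x = 6^2 = 36
4x = 36 - 0 = 36
x = 9
Check: sqrt(4*9 + 0) = sqrt(36) = 6 ✓

x = 9


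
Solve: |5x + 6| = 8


An absolute value equation |expr| = 8 gives two cases:
Case 1: 5x + 6 = 8
  5x = 2, so x = 2/5
Case 2: 5x + 6 = -8
  5x = -14, so x = -14/5

x = -14/5, x = 2/5


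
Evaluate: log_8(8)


We need the exponent such that 8^? = 8
8^1 = 8
Therefore log_8(8) = 1

1


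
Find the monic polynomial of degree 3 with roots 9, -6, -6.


A monic polynomial with roots 9, -6, -6 is:
p(x) = (x - 9)(x + 6)(x + 6)
After multiplying by (x - 9): x - 9
After multiplying by (x + 6): x^2 - 3x - 54
After multiplying by (x + 6): x^3 + 3x^2 - 72x - 324

x^3 + 3x^2 - 72x - 324


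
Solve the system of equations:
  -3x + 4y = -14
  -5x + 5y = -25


Using Cramer's rule:
Determinant D = (-3)(5) - (-5)(4) = -15 + 20 = 5
Dx = (-14)(5) - (-25)(4) = -70 + 100 = 30
Dy = (-3)(-25) - (-5)(-14) = 75 - 70 = 5
x = Dx/D = 30/5 = 6
y = Dy/D = 5/5 = 1

x = 6, y = 1


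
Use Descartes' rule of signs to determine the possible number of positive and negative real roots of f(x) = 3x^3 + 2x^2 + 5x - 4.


Descartes' rule of signs:

For positive roots, count sign changes in f(x) = 3x^3 + 2x^2 + 5x - 4:
Signs of coefficients: +, +, +, -
Number of sign changes: 1
Possible positive real roots: 1

For negative roots, examine f(-x) = -3x^3 + 2x^2 - 5x - 4:
Signs of coefficients: -, +, -, -
Number of sign changes: 2
Possible negative real roots: 2, 0

Positive roots: 1; Negative roots: 2 or 0


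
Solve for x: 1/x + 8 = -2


Subtract 8 from both sides: 1/x = -10
Multiply both sides by x: 1 = -10 * x
Divide by -10: x = -1/10

x = -1/10


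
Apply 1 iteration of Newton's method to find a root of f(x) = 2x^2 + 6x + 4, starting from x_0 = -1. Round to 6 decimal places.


Newton's method: x_(n+1) = x_n - f(x_n)/f'(x_n)
f(x) = 2x^2 + 6x + 4
f'(x) = 4x + 6

Iteration 1:
  f(-1.000000) = 0.000000
  f'(-1.000000) = 2.000000
  x_1 = -1.000000 - (0.000000)/(2.000000) = -1.000000

x_1 = -1.000000


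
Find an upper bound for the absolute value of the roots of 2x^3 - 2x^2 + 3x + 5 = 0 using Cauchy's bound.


Cauchy's bound: all roots r satisfy |r| <= 1 + max(|a_i/a_n|) for i = 0,...,n-1
where a_n is the leading coefficient.

Coefficients: [2, -2, 3, 5]
Leading coefficient a_n = 2
Ratios |a_i/a_n|: 1, 3/2, 5/2
Maximum ratio: 5/2
Cauchy's bound: |r| <= 1 + 5/2 = 7/2

Upper bound = 7/2


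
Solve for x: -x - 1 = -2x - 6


Starting with: -x - 1 = -2x - 6
Move all x terms to left: (-1 + 2)x = -6 + 1
Simplify: x = -5
Divide both sides by 1: x = -5

x = -5


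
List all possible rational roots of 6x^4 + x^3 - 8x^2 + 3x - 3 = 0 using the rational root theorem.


Rational root theorem: possible roots are ±p/q where:
  p divides the constant term (-3): p ∈ {1, 3}
  q divides the leading coefficient (6): q ∈ {1, 2, 3, 6}

All possible rational roots: -3, -3/2, -1, -1/2, -1/3, -1/6, 1/6, 1/3, 1/2, 1, 3/2, 3

-3, -3/2, -1, -1/2, -1/3, -1/6, 1/6, 1/3, 1/2, 1, 3/2, 3


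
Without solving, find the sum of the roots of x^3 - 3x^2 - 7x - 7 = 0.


By Vieta's formulas for x^3 + bx^2 + cx + d = 0:
  r1 + r2 + r3 = -b/a = 3
  r1*r2 + r1*r3 + r2*r3 = c/a = -7
  r1*r2*r3 = -d/a = 7


Sum = 3


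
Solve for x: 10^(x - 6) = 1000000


Express both sides with the same base.
1000000 = 10^6
Since the bases match, equate exponents: x - 6 = 6
So x = 6 - (-6) = 12

x = 12


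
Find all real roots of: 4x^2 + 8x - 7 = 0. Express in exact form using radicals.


Using the quadratic formula: x = (-b ± sqrt(b^2 - 4ac)) / (2a)
Here a = 4, b = 8, c = -7
Discriminant = b^2 - 4ac = 8^2 - 4(4)(-7) = 64 + 112 = 176
Since discriminant = 176 > 0, there are two real roots.
x = (-8 ± 4*sqrt(11)) / 8
Simplifying: x = (-2 ± sqrt(11)) / 2
Numerically: x ≈ 0.6583 or x ≈ -2.6583

x = (-2 + sqrt(11)) / 2 or x = (-2 - sqrt(11)) / 2


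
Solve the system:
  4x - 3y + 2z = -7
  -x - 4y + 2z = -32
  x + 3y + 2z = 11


Using Cramer's rule. Expand each determinant along the first row.
D  = 4*[(-4)*2 - 2*3] - (-3)*[(-1)*2 - 2*1] + 2*[(-1)*3 - (-4)*1]
  = 4*(-14) - (-3)*(-4) + 2*(1) = -66
Dx = (-7)*[(-4)*2 - 2*3] - (-3)*[(-32)*2 - 2*11] + 2*[(-32)*3 - (-4)*11]
  = (-7)*(-14) - (-3)*(-86) + 2*(-52) = -264
Dy = 4*[(-32)*2 - 2*11] - (-7)*[(-1)*2 - 2*1] + 2*[(-1)*11 - (-32)*1]
  = 4*(-86) - (-7)*(-4) + 2*(21) = -330
Dz = 4*[(-4)*11 - (-32)*3] - (-3)*[(-1)*11 - (-32)*1] + (-7)*[(-1)*3 - (-4)*1]
  = 4*(52) - (-3)*(21) + (-7)*(1) = 264
x = Dx/D = -264/-66 = 4, y = Dy/D = -330/-66 = 5, z = Dz/D = 264/-66 = -4
Check eq1: (4)(4) + (-3)(5) + (2)(-4) = -7 = -7 ✓
Check eq2: (-1)(4) + (-4)(5) + (2)(-4) = -32 = -32 ✓
Check eq3: (1)(4) + (3)(5) + (2)(-4) = 11 = 11 ✓

x = 4, y = 5, z = -4


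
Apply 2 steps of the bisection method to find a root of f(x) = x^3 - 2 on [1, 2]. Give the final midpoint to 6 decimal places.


f(x) = x^3 - 2
f(1) = -1 < 0
f(2) = 6 > 0

Step 1: midpoint = (1.000000 + 2.000000)/2 = 1.500000
  f(1.500000) = 1.375000
  f(mid) > 0, so root is in [1.000000, 1.500000]

Step 2: midpoint = (1.000000 + 1.500000)/2 = 1.250000
  f(1.250000) = -0.046875
  f(mid) < 0, so root is in [1.250000, 1.500000]

midpoint = 1.250000


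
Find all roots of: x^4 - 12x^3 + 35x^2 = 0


The lowest-degree term is x^2, so x = 0 is a root with multiplicity 2. Factor out x^2:
  x^2 - 12x + 35 = 0
Solve the quadratic x^2 - 12x + 35 = 0: discriminant = (-12)^2 - 4(1)(35) = 144 - 140 = 4.
sqrt(4) = 2, so x = (12 ± 2)/2: x = 7 or x = 5.
Collecting all roots found:

x = 0 (multiplicity 2), x = 5, x = 7


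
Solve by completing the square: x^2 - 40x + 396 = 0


Start: x^2 - 40x + 396 = 0
Move constant: x^2 - 40x = -396
Half of -40 is -20, squared is 400
Add 400 to both sides: x^2 - 40x + 400 = 4
(x - 20)^2 = 4
x - 20 = ±2
x = 20 + 2 = 22 or x = 20 - 2 = 18

x = 18, x = 22


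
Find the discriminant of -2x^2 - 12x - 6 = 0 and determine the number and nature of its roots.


For ax^2 + bx + c = 0, discriminant D = b^2 - 4ac
Here a = -2, b = -12, c = -6
D = (-12)^2 - 4(-2)(-6) = 144 - 48 = 96

D = 96 > 0 but not a perfect square
The equation has 2 distinct real irrational roots.

Discriminant = 96, 2 distinct real irrational roots


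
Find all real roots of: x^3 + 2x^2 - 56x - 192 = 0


Let p(x) = x^3 + 2x^2 - 56x - 192. By the rational root theorem (leading coefficient 1), any rational root is an integer divisor of 192: try ±1, ±2, ... in turn.
Test x = 1: value = -245 ≠ 0.
Test x = -1: value = -135 ≠ 0.
Test x = 2: value = -288 ≠ 0.
Test x = -2: value = -80 ≠ 0.
Test x = 3: value = -315 ≠ 0.
Test x = -3: value = -33 ≠ 0.
Test x = 4: value = -320 ≠ 0.
Test x = -4: value = 0 ✓, so (x + 4) is a factor.
Synthetic division by (x + 4): bring down 1; 1(-4) + 2 = -2; (-2)(-4) - 56 = -48; (-48)(-4) - 192 = 0 → quotient x^2 - 2x - 48, remainder 0.
Solve the quadratic x^2 - 2x - 48 = 0: discriminant = (-2)^2 - 4(1)(-48) = 4 + 192 = 196.
sqrt(196) = 14, so x = (2 ± 14)/2: x = 8 or x = -6.

x = -6, x = -4, x = 8


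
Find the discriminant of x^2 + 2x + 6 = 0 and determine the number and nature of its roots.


For ax^2 + bx + c = 0, discriminant D = b^2 - 4ac
Here a = 1, b = 2, c = 6
D = (2)^2 - 4(1)(6) = 4 - 24 = -20

D = -20 < 0
The equation has no real roots (2 complex conjugate roots).

Discriminant = -20, no real roots (2 complex conjugate roots)


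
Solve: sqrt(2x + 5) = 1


Square both sides: 2x + 5 = 1^2 = 1
2x = 1 - 5 = -4
x = -2
Check: sqrt(2*(-2) + 5) = sqrt(1) = 1 ✓

x = -2


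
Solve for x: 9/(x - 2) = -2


Multiply both sides by (x - 2): 9 = -2(x - 2)
Distribute: 9 = -2x + 4
-2x = 9 - 4 = 5
x = -5/2

x = -5/2


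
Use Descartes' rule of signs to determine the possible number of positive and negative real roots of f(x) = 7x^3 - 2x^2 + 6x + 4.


Descartes' rule of signs:

For positive roots, count sign changes in f(x) = 7x^3 - 2x^2 + 6x + 4:
Signs of coefficients: +, -, +, +
Number of sign changes: 2
Possible positive real roots: 2, 0

For negative roots, examine f(-x) = -7x^3 - 2x^2 - 6x + 4:
Signs of coefficients: -, -, -, +
Number of sign changes: 1
Possible negative real roots: 1

Positive roots: 2 or 0; Negative roots: 1


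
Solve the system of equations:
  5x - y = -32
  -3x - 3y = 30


Using Cramer's rule:
Determinant D = (5)(-3) - (-3)(-1) = -15 - 3 = -18
Dx = (-32)(-3) - (30)(-1) = 96 + 30 = 126
Dy = (5)(30) - (-3)(-32) = 150 - 96 = 54
x = Dx/D = 126/-18 = -7
y = Dy/D = 54/-18 = -3

x = -7, y = -3


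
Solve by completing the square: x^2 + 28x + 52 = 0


Start: x^2 + 28x + 52 = 0
Move constant: x^2 + 28x = -52
Half of 28 is 14, squared is 196
Add 196 to both sides: x^2 + 28x + 196 = 144
(x + 14)^2 = 144
x + 14 = ±12
x = -14 + 12 = -2 or x = -14 - 12 = -26

x = -26, x = -2


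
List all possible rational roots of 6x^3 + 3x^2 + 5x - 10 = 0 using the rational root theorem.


Rational root theorem: possible roots are ±p/q where:
  p divides the constant term (-10): p ∈ {1, 2, 5, 10}
  q divides the leading coefficient (6): q ∈ {1, 2, 3, 6}

All possible rational roots: -10, -5, -10/3, -5/2, -2, -5/3, -1, -5/6, -2/3, -1/2, -1/3, -1/6, 1/6, 1/3, 1/2, 2/3, 5/6, 1, 5/3, 2, 5/2, 10/3, 5, 10

-10, -5, -10/3, -5/2, -2, -5/3, -1, -5/6, -2/3, -1/2, -1/3, -1/6, 1/6, 1/3, 1/2, 2/3, 5/6, 1, 5/3, 2, 5/2, 10/3, 5, 10


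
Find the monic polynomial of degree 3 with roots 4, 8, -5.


A monic polynomial with roots 4, 8, -5 is:
p(x) = (x - 4)(x - 8)(x + 5)
After multiplying by (x - 4): x - 4
After multiplying by (x - 8): x^2 - 12x + 32
After multiplying by (x + 5): x^3 - 7x^2 - 28x + 160

x^3 - 7x^2 - 28x + 160


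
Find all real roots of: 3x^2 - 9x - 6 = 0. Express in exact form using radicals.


Using the quadratic formula: x = (-b ± sqrt(b^2 - 4ac)) / (2a)
Here a = 3, b = -9, c = -6
Discriminant = b^2 - 4ac = (-9)^2 - 4(3)(-6) = 81 + 72 = 153
Since discriminant = 153 > 0, there are two real roots.
x = (9 ± 3*sqrt(17)) / 6
Simplifying: x = (3 ± sqrt(17)) / 2
Numerically: x ≈ 3.5616 or x ≈ -0.5616

x = (3 + sqrt(17)) / 2 or x = (3 - sqrt(17)) / 2


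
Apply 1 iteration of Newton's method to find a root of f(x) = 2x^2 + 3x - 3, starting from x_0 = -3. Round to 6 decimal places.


Newton's method: x_(n+1) = x_n - f(x_n)/f'(x_n)
f(x) = 2x^2 + 3x - 3
f'(x) = 4x + 3

Iteration 1:
  f(-3.000000) = 6.000000
  f'(-3.000000) = -9.000000
  x_1 = -3.000000 - (6.000000)/(-9.000000) = -2.333333

x_1 = -2.333333


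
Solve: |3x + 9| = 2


An absolute value equation |expr| = 2 gives two cases:
Case 1: 3x + 9 = 2
  3x = -7, so x = -7/3
Case 2: 3x + 9 = -2
  3x = -11, so x = -11/3

x = -11/3, x = -7/3


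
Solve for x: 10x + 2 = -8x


Starting with: 10x + 2 = -8x
Move all x terms to left: (10 + 8)x = 0 - 2
Simplify: 18x = -2
Divide both sides by 18: x = -1/9

x = -1/9


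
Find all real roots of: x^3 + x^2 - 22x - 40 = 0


Let p(x) = x^3 + x^2 - 22x - 40. By the rational root theorem (leading coefficient 1), any rational root is an integer divisor of 40: try ±1, ±2, ... in turn.
Test x = 1: value = -60 ≠ 0.
Test x = -1: value = -18 ≠ 0.
Test x = 2: value = -72 ≠ 0.
Test x = -2: value = 0 ✓, so (x + 2) is a factor.
Synthetic division by (x + 2): bring down 1; 1(-2) + 1 = -1; (-1)(-2) - 22 = -20; (-20)(-2) - 40 = 0 → quotient x^2 - x - 20, remainder 0.
Solve the quadratic x^2 - x - 20 = 0: discriminant = (-1)^2 - 4(1)(-20) = 1 + 80 = 81.
sqrt(81) = 9, so x = (1 ± 9)/2: x = 5 or x = -4.

x = -4, x = -2, x = 5


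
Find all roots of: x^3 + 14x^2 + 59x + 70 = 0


Let p(x) = x^3 + 14x^2 + 59x + 70. By the rational root theorem (leading coefficient 1), any rational root is an integer divisor of 70: try ±1, ±2, ... in turn.
Test x = 1: value = 144 ≠ 0.
Test x = -1: value = 24 ≠ 0.
Test x = 2: value = 252 ≠ 0.
Test x = -2: value = 0 ✓, so (x + 2) is a factor.
Synthetic division by (x + 2): bring down 1; 1(-2) + 14 = 12; 12(-2) + 59 = 35; 35(-2) + 70 = 0 → quotient x^2 + 12x + 35, remainder 0.
Solve the quadratic x^2 + 12x + 35 = 0: discriminant = 12^2 - 4(1)(35) = 144 - 140 = 4.
sqrt(4) = 2, so x = (-12 ± 2)/2: x = -5 or x = -7.
Collecting all roots found:

x = -7, x = -5, x = -2


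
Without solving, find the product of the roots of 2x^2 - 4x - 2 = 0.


By Vieta's formulas for ax^2 + bx + c = 0:
  Sum of roots = -b/a
  Product of roots = c/a

Here a = 2, b = -4, c = -2
Sum = -(-4)/2 = 2
Product = -2/2 = -1

Product = -1


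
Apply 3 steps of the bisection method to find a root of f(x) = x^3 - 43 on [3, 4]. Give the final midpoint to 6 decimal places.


f(x) = x^3 - 43
f(3) = -16 < 0
f(4) = 21 > 0

Step 1: midpoint = (3.000000 + 4.000000)/2 = 3.500000
  f(3.500000) = -0.125000
  f(mid) < 0, so root is in [3.500000, 4.000000]

Step 2: midpoint = (3.500000 + 4.000000)/2 = 3.750000
  f(3.750000) = 9.734375
  f(mid) > 0, so root is in [3.500000, 3.750000]

Step 3: midpoint = (3.500000 + 3.750000)/2 = 3.625000
  f(3.625000) = 4.634766
  f(mid) > 0, so root is in [3.500000, 3.625000]

midpoint = 3.625000


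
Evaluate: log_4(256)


We need the exponent such that 4^? = 256
4^4 = 256
Therefore log_4(256) = 4

4


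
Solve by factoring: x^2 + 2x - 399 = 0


We need two numbers that multiply to -399 and add to 2.
Those numbers are -19 and 21 (since (-19) * 21 = -399 and (-19) + 21 = 2).
So x^2 + 2x - 399 = (x - 19)(x + 21) = 0
Setting each factor to zero: x = 19 or x = -21

x = -21, x = 19


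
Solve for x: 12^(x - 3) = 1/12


Express both sides with the same base.
1/12 = 12^(-1)
Since the bases match, equate exponents: x - 3 = -1
So x = -1 - (-3) = 2

x = 2


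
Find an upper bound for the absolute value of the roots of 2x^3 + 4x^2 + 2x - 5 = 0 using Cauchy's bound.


Cauchy's bound: all roots r satisfy |r| <= 1 + max(|a_i/a_n|) for i = 0,...,n-1
where a_n is the leading coefficient.

Coefficients: [2, 4, 2, -5]
Leading coefficient a_n = 2
Ratios |a_i/a_n|: 2, 1, 5/2
Maximum ratio: 5/2
Cauchy's bound: |r| <= 1 + 5/2 = 7/2

Upper bound = 7/2


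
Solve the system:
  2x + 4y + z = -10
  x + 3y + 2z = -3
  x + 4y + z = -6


Using Cramer's rule. Expand each determinant along the first row.
D  = 2*[3*1 - 2*4] - 4*[1*1 - 2*1] + 1*[1*4 - 3*1]
  = 2*(-5) - 4*(-1) + 1*(1) = -5
Dx = (-10)*[3*1 - 2*4] - 4*[(-3)*1 - 2*(-6)] + 1*[(-3)*4 - 3*(-6)]
  = (-10)*(-5) - 4*(9) + 1*(6) = 20
Dy = 2*[(-3)*1 - 2*(-6)] - (-10)*[1*1 - 2*1] + 1*[1*(-6) - (-3)*1]
  = 2*(9) - (-10)*(-1) + 1*(-3) = 5
Dz = 2*[3*(-6) - (-3)*4] - 4*[1*(-6) - (-3)*1] + (-10)*[1*4 - 3*1]
  = 2*(-6) - 4*(-3) + (-10)*(1) = -10
x = Dx/D = 20/-5 = -4, y = Dy/D = 5/-5 = -1, z = Dz/D = -10/-5 = 2
Check eq1: (2)(-4) + (4)(-1) + (1)(2) = -10 = -10 ✓
Check eq2: (1)(-4) + (3)(-1) + (2)(2) = -3 = -3 ✓
Check eq3: (1)(-4) + (4)(-1) + (1)(2) = -6 = -6 ✓

x = -4, y = -1, z = 2


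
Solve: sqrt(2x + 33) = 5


Square both sides: 2x + 33 = 5^2 = 25
2x = 25 - 33 = -8
x = -4
Check: sqrt(2*(-4) + 33) = sqrt(25) = 5 ✓

x = -4


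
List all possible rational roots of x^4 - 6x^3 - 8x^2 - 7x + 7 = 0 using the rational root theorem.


Rational root theorem: possible roots are ±p/q where:
  p divides the constant term (7): p ∈ {1, 7}
  q divides the leading coefficient (1): q ∈ {1}

All possible rational roots: -7, -1, 1, 7

-7, -1, 1, 7


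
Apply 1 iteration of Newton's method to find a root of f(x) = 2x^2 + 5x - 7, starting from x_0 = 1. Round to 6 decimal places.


Newton's method: x_(n+1) = x_n - f(x_n)/f'(x_n)
f(x) = 2x^2 + 5x - 7
f'(x) = 4x + 5

Iteration 1:
  f(1.000000) = 0.000000
  f'(1.000000) = 9.000000
  x_1 = 1.000000 - (0.000000)/(9.000000) = 1.000000

x_1 = 1.000000


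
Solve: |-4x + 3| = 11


An absolute value equation |expr| = 11 gives two cases:
Case 1: -4x + 3 = 11
  -4x = 8, so x = -2
Case 2: -4x + 3 = -11
  -4x = -14, so x = 7/2

x = -2, x = 7/2


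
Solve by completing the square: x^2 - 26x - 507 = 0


Start: x^2 - 26x - 507 = 0
Move constant: x^2 - 26x = 507
Half of -26 is -13, squared is 169
Add 169 to both sides: x^2 - 26x + 169 = 676
(x - 13)^2 = 676
x - 13 = ±26
x = 13 + 26 = 39 or x = 13 - 26 = -13

x = -13, x = 39


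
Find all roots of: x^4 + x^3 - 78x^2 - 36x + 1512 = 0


Let p(x) = x^4 + x^3 - 78x^2 - 36x + 1512. By the rational root theorem (leading coefficient 1), any rational root is an integer divisor of 1512: try ±1, ±2, ... in turn.
Test x = 1: value = 1400 ≠ 0.
Test x = -1: value = 1470 ≠ 0.
Test x = 2: value = 1152 ≠ 0.
Test x = -2: value = 1280 ≠ 0.
Test x = 3: value = 810 ≠ 0.
Test x = -3: value = 972 ≠ 0.
Test x = 4: value = 440 ≠ 0.
Test x = -4: value = 600 ≠ 0.
Test x = 6: value = 0 ✓, so (x - 6) is a factor.
Synthetic division by (x - 6): bring down 1; 1(6) + 1 = 7; 7(6) - 78 = -36; (-36)(6) - 36 = -252; (-252)(6) + 1512 = 0 → quotient x^3 + 7x^2 - 36x - 252, remainder 0.
Continue with the quotient x^3 + 7x^2 - 36x - 252 (candidates must divide 252; re-test x = 6 first in case it repeats).
Test x = 6: value = 0 ✓, so (x - 6) is a factor.
Synthetic division by (x - 6): bring down 1; 1(6) + 7 = 13; 13(6) - 36 = 42; 42(6) - 252 = 0 → quotient x^2 + 13x + 42, remainder 0.
Solve the quadratic x^2 + 13x + 42 = 0: discriminant = 13^2 - 4(1)(42) = 169 - 168 = 1.
sqrt(1) = 1, so x = (-13 ± 1)/2: x = -6 or x = -7.
Collecting all roots found:

x = -7, x = -6, x = 6 (multiplicity 2)
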